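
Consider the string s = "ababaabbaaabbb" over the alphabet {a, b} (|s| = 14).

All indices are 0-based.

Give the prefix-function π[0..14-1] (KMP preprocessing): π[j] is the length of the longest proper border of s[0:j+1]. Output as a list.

[0, 0, 1, 2, 3, 1, 2, 0, 1, 1, 1, 2, 0, 0]

π[0] = 0
j=1 s[j]='b': π[1]=0 (border '')
j=2 s[j]='a': π[2]=1 (border 'a')
j=3 s[j]='b': π[3]=2 (border 'ab')
j=4 s[j]='a': π[4]=3 (border 'aba')
j=5 s[j]='a': k: 3→1→0; π[5]=1 (border 'a')
j=6 s[j]='b': π[6]=2 (border 'ab')
j=7 s[j]='b': k: 2→0; π[7]=0 (border '')
j=8 s[j]='a': π[8]=1 (border 'a')
j=9 s[j]='a': k: 1→0; π[9]=1 (border 'a')
j=10 s[j]='a': k: 1→0; π[10]=1 (border 'a')
j=11 s[j]='b': π[11]=2 (border 'ab')
j=12 s[j]='b': k: 2→0; π[12]=0 (border '')
j=13 s[j]='b': π[13]=0 (border '')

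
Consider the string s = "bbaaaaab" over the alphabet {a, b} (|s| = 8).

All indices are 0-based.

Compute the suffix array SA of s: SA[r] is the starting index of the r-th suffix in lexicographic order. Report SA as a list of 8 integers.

[2, 3, 4, 5, 6, 7, 1, 0]

sorted suffixes:
  #0 SA[0]=2  'aaaaab'
  #1 SA[1]=3  'aaaab'
  #2 SA[2]=4  'aaab'
  #3 SA[3]=5  'aab'
  #4 SA[4]=6  'ab'
  #5 SA[5]=7  'b'
  #6 SA[6]=1  'baaaaab'
  #7 SA[7]=0  'bbaaaaab'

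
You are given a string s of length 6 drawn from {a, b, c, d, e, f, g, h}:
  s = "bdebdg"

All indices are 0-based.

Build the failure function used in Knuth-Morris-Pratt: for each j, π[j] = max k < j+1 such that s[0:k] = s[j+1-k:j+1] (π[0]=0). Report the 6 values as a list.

[0, 0, 0, 1, 2, 0]

π[0] = 0
j=1 s[j]='d': π[1]=0 (border '')
j=2 s[j]='e': π[2]=0 (border '')
j=3 s[j]='b': π[3]=1 (border 'b')
j=4 s[j]='d': π[4]=2 (border 'bd')
j=5 s[j]='g': k: 2→0; π[5]=0 (border '')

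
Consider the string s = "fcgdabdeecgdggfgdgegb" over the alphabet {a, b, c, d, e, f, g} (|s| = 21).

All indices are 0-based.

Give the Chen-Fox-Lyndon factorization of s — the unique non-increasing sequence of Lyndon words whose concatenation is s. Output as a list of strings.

["f", "cgd", "abdeecgdggfgdgegb"]

emit factor 1: 'f' (i=0, period=1)
emit factor 2: 'cgd' (i=1, period=3)
emit factor 3: 'abdeecgdggfgdgegb' (i=4, period=17)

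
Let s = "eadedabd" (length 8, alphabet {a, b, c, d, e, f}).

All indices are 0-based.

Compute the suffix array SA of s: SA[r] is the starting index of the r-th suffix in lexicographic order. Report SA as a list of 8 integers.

rank→(start, suffix):
  0 → (5, 'abd')
  1 → (1, 'adedabd')
  2 → (6, 'bd')
  3 → (7, 'd')
  4 → (4, 'dabd')
  5 → (2, 'dedabd')
  6 → (0, 'eadedabd')
  7 → (3, 'edabd')

[5, 1, 6, 7, 4, 2, 0, 3]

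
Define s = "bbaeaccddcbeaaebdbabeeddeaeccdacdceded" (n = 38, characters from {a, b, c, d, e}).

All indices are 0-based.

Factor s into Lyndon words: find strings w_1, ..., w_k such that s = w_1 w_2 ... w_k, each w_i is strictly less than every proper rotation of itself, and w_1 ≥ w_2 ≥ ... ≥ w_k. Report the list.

["b", "b", "ae", "accddcbe", "aaebdbabeeddeaeccdacdceded"]

emit factor 1: 'b' (i=0, period=1)
emit factor 2: 'b' (i=1, period=1)
emit factor 3: 'ae' (i=2, period=2)
emit factor 4: 'accddcbe' (i=4, period=8)
emit factor 5: 'aaebdbabeeddeaeccdacdceded' (i=12, period=26)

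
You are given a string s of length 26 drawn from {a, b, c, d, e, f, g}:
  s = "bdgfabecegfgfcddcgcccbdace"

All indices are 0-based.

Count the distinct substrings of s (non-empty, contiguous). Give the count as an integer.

sorted suffixes:
  #0 SA[0]=4  'abecegfgfcddcgcccbdace'
  #1 SA[1]=23  'ace'
  #2 SA[2]=21  'bdace'
  #3 SA[3]=0  'bdgfabecegfgfcddcgcccbdace'
  #4 SA[4]=5  'becegfgfcddcgcccbdace'
  #5 SA[5]=20  'cbdace'
  #6 SA[6]=19  'ccbdace'
  #7 SA[7]=18  'cccbdace'
  #8 SA[8]=13  'cddcgcccbdace'
  #9 SA[9]=24  'ce'
  #10 SA[10]=7  'cegfgfcddcgcccbdace'
  #11 SA[11]=16  'cgcccbdace'
  #12 SA[12]=22  'dace'
  #13 SA[13]=15  'dcgcccbdace'
  #14 SA[14]=14  'ddcgcccbdace'
  #15 SA[15]=1  'dgfabecegfgfcddcgcccbdace'
  #16 SA[16]=25  'e'
  #17 SA[17]=6  'ecegfgfcddcgcccbdace'
  #18 SA[18]=8  'egfgfcddcgcccbdace'
  #19 SA[19]=3  'fabecegfgfcddcgcccbdace'
  #20 SA[20]=12  'fcddcgcccbdace'
  #21 SA[21]=10  'fgfcddcgcccbdace'
  #22 SA[22]=17  'gcccbdace'
  #23 SA[23]=2  'gfabecegfgfcddcgcccbdace'
  #24 SA[24]=11  'gfcddcgcccbdace'
  #25 SA[25]=9  'gfgfcddcgcccbdace'

SA = [4, 23, 21, 0, 5, 20, 19, 18, 13, 24, 7, 16, 22, 15, 14, 1, 25, 6, 8, 3, 12, 10, 17, 2, 11, 9]
rank  pair      lcp
   1  s[4:],s[23:]  1  'a'
   2  s[23:],s[21:]  0  ''
   3  s[21:],s[0:]  2  'bd'
   4  s[0:],s[5:]  1  'b'
   5  s[5:],s[20:]  0  ''
   6  s[20:],s[19:]  1  'c'
   7  s[19:],s[18:]  2  'cc'
   8  s[18:],s[13:]  1  'c'
   9  s[13:],s[24:]  1  'c'
  10  s[24:],s[7:]  2  'ce'
  11  s[7:],s[16:]  1  'c'
  12  s[16:],s[22:]  0  ''
  13  s[22:],s[15:]  1  'd'
  14  s[15:],s[14:]  1  'd'
  15  s[14:],s[1:]  1  'd'
  16  s[1:],s[25:]  0  ''
  17  s[25:],s[6:]  1  'e'
  18  s[6:],s[8:]  1  'e'
  19  s[8:],s[3:]  0  ''
  20  s[3:],s[12:]  1  'f'
  21  s[12:],s[10:]  1  'f'
  22  s[10:],s[17:]  0  ''
  23  s[17:],s[2:]  1  'g'
  24  s[2:],s[11:]  2  'gf'
  25  s[11:],s[9:]  2  'gf'

n(n+1)/2 = 26·27/2 = 351
Σ LCP = 0 + 1 + 0 + 2 + 1 + 0 + 1 + 2 + 1 + 1 + 2 + 1 + 0 + 1 + 1 + 1 + 0 + 1 + 1 + 0 + 1 + 1 + 0 + 1 + 2 + 2 = 24
distinct = 351 − 24 = 327

327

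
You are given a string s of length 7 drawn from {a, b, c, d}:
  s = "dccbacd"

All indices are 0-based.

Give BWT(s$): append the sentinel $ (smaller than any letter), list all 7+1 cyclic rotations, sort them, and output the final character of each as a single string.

dbccdac$

rank  rotation  last
    0  $dccbacd  d
    1  acd$dccb  b
    2  bacd$dcc  c
    3  cbacd$dc  c
    4  ccbacd$d  d
    5  cd$dccba  a
    6  d$dccbac  c
    7  dccbacd$  $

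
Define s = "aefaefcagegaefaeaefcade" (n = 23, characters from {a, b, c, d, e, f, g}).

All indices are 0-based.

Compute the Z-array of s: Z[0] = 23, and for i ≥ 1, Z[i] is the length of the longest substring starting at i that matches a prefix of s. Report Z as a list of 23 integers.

[23, 0, 0, 3, 0, 0, 0, 1, 0, 0, 0, 5, 0, 0, 2, 0, 3, 0, 0, 0, 1, 0, 0]

Z[0]=23
i=1: outside box; Z[1]=0
i=2: outside box; Z[2]=0
i=3: outside box; Z[3]=3 scan→box=[3,6)
i=4: min(r-i=2, Z[1]=0)=0; Z[4]=0
i=5: min(r-i=1, Z[2]=0)=0; Z[5]=0
i=6: outside box; Z[6]=0
i=7: outside box; Z[7]=1 scan→box=[7,8)
i=8: outside box; Z[8]=0
i=9: outside box; Z[9]=0
i=10: outside box; Z[10]=0
i=11: outside box; Z[11]=5 scan→box=[11,16)
i=12: min(r-i=4, Z[1]=0)=0; Z[12]=0
i=13: min(r-i=3, Z[2]=0)=0; Z[13]=0
i=14: min(r-i=2, Z[3]=3)=2; Z[14]=2
i=15: min(r-i=1, Z[4]=0)=0; Z[15]=0
i=16: outside box; Z[16]=3 scan→box=[16,19)
i=17: min(r-i=2, Z[1]=0)=0; Z[17]=0
i=18: min(r-i=1, Z[2]=0)=0; Z[18]=0
i=19: outside box; Z[19]=0
i=20: outside box; Z[20]=1 scan→box=[20,21)
i=21: outside box; Z[21]=0
i=22: outside box; Z[22]=0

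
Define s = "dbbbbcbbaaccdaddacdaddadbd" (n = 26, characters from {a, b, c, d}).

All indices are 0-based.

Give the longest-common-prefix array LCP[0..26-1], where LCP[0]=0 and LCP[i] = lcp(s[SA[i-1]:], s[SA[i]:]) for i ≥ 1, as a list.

sorted suffixes:
  #0 SA[0]=8  'aaccdaddacdaddadbd'
  #1 SA[1]=9  'accdaddacdaddadbd'
  #2 SA[2]=16  'acdaddadbd'
  #3 SA[3]=22  'adbd'
  #4 SA[4]=13  'addacdaddadbd'
  #5 SA[5]=19  'addadbd'
  #6 SA[6]=7  'baaccdaddacdaddadbd'
  #7 SA[7]=6  'bbaaccdaddacdaddadbd'
  #8 SA[8]=1  'bbbbcbbaaccdaddacdaddadbd'
  #9 SA[9]=2  'bbbcbbaaccdaddacdaddadbd'
  #10 SA[10]=3  'bbcbbaaccdaddacdaddadbd'
  #11 SA[11]=4  'bcbbaaccdaddacdaddadbd'
  #12 SA[12]=24  'bd'
  #13 SA[13]=5  'cbbaaccdaddacdaddadbd'
  #14 SA[14]=10  'ccdaddacdaddadbd'
  #15 SA[15]=11  'cdaddacdaddadbd'
  #16 SA[16]=17  'cdaddadbd'
  #17 SA[17]=25  'd'
  #18 SA[18]=15  'dacdaddadbd'
  #19 SA[19]=21  'dadbd'
  #20 SA[20]=12  'daddacdaddadbd'
  #21 SA[21]=18  'daddadbd'
  #22 SA[22]=0  'dbbbbcbbaaccdaddacdaddadbd'
  #23 SA[23]=23  'dbd'
  #24 SA[24]=14  'ddacdaddadbd'
  #25 SA[25]=20  'ddadbd'

SA = [8, 9, 16, 22, 13, 19, 7, 6, 1, 2, 3, 4, 24, 5, 10, 11, 17, 25, 15, 21, 12, 18, 0, 23, 14, 20]
rank  pair      lcp
   1  s[8:],s[9:]  1  'a'
   2  s[9:],s[16:]  2  'ac'
   3  s[16:],s[22:]  1  'a'
   4  s[22:],s[13:]  2  'ad'
   5  s[13:],s[19:]  4  'adda'
   6  s[19:],s[7:]  0  ''
   7  s[7:],s[6:]  1  'b'
   8  s[6:],s[1:]  2  'bb'
   9  s[1:],s[2:]  3  'bbb'
  10  s[2:],s[3:]  2  'bb'
  11  s[3:],s[4:]  1  'b'
  12  s[4:],s[24:]  1  'b'
  13  s[24:],s[5:]  0  ''
  14  s[5:],s[10:]  1  'c'
  15  s[10:],s[11:]  1  'c'
  16  s[11:],s[17:]  6  'cdadda'
  17  s[17:],s[25:]  0  ''
  18  s[25:],s[15:]  1  'd'
  19  s[15:],s[21:]  2  'da'
  20  s[21:],s[12:]  3  'dad'
  21  s[12:],s[18:]  5  'dadda'
  22  s[18:],s[0:]  1  'd'
  23  s[0:],s[23:]  2  'db'
  24  s[23:],s[14:]  1  'd'
  25  s[14:],s[20:]  3  'dda'

[0, 1, 2, 1, 2, 4, 0, 1, 2, 3, 2, 1, 1, 0, 1, 1, 6, 0, 1, 2, 3, 5, 1, 2, 1, 3]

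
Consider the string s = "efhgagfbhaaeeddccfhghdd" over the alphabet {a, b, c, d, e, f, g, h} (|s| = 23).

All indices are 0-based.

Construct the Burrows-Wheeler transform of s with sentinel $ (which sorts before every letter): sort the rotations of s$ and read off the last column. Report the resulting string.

dhagfdcddheea$gechahbgff

rank  rotation                  last
    0  $efhgagfbhaaeeddccfhghdd  d
    1  aaeeddccfhghdd$efhgagfbh  h
    2  aeeddccfhghdd$efhgagfbha  a
    3  agfbhaaeeddccfhghdd$efhg  g
    4  bhaaeeddccfhghdd$efhgagf  f
    5  ccfhghdd$efhgagfbhaaeedd  d
    6  cfhghdd$efhgagfbhaaeeddc  c
    7  d$efhgagfbhaaeeddccfhghd  d
    8  dccfhghdd$efhgagfbhaaeed  d
    9  dd$efhgagfbhaaeeddccfhgh  h
   10  ddccfhghdd$efhgagfbhaaee  e
   11  eddccfhghdd$efhgagfbhaae  e
   12  eeddccfhghdd$efhgagfbhaa  a
   13  efhgagfbhaaeeddccfhghdd$  $
   14  fbhaaeeddccfhghdd$efhgag  g
   15  fhgagfbhaaeeddccfhghdd$e  e
   16  fhghdd$efhgagfbhaaeeddcc  c
   17  gagfbhaaeeddccfhghdd$efh  h
   18  gfbhaaeeddccfhghdd$efhga  a
   19  ghdd$efhgagfbhaaeeddccfh  h
   20  haaeeddccfhghdd$efhgagfb  b
   21  hdd$efhgagfbhaaeeddccfhg  g
   22  hgagfbhaaeeddccfhghdd$ef  f
   23  hghdd$efhgagfbhaaeeddccf  f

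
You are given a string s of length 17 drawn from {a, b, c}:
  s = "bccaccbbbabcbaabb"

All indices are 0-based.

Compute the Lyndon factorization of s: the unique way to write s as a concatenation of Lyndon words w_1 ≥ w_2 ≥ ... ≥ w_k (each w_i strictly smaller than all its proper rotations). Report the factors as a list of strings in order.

emit factor 1: 'bcc' (i=0, period=3)
emit factor 2: 'accbbb' (i=3, period=6)
emit factor 3: 'abcb' (i=9, period=4)
emit factor 4: 'aabb' (i=13, period=4)

["bcc", "accbbb", "abcb", "aabb"]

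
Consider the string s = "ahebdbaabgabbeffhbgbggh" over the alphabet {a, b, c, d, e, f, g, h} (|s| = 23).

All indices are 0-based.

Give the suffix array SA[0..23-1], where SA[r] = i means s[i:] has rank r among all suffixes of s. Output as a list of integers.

[6, 10, 7, 0, 5, 11, 3, 12, 8, 17, 19, 4, 2, 13, 14, 15, 9, 18, 20, 21, 22, 16, 1]

rank | idx | suffix
   0 |   6 | aabgabbeffhbgbggh
   1 |  10 | abbeffhbgbggh
   2 |   7 | abgabbeffhbgbggh
   3 |   0 | ahebdbaabgabbeffhbgbggh
   4 |   5 | baabgabbeffhbgbggh
   5 |  11 | bbeffhbgbggh
   6 |   3 | bdbaabgabbeffhbgbggh
   7 |  12 | beffhbgbggh
   8 |   8 | bgabbeffhbgbggh
   9 |  17 | bgbggh
  10 |  19 | bggh
  11 |   4 | dbaabgabbeffhbgbggh
  12 |   2 | ebdbaabgabbeffhbgbggh
  13 |  13 | effhbgbggh
  14 |  14 | ffhbgbggh
  15 |  15 | fhbgbggh
  16 |   9 | gabbeffhbgbggh
  17 |  18 | gbggh
  18 |  20 | ggh
  19 |  21 | gh
  20 |  22 | h
  21 |  16 | hbgbggh
  22 |   1 | hebdbaabgabbeffhbgbggh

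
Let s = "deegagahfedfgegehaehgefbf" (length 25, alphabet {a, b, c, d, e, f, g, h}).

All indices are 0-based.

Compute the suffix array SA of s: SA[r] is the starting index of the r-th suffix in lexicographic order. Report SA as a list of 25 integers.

rank | idx | suffix
   0 |  17 | aehgefbf
   1 |   4 | agahfedfgegehaehgefbf
   2 |   6 | ahfedfgegehaehgefbf
   3 |  23 | bf
   4 |   0 | deegagahfedfgegehaehgefbf
   5 |  10 | dfgegehaehgefbf
   6 |   9 | edfgegehaehgefbf
   7 |   1 | eegagahfedfgegehaehgefbf
   8 |  21 | efbf
   9 |   2 | egagahfedfgegehaehgefbf
  10 |  13 | egehaehgefbf
  11 |  15 | ehaehgefbf
  12 |  18 | ehgefbf
  13 |  24 | f
  14 |  22 | fbf
  15 |   8 | fedfgegehaehgefbf
  16 |  11 | fgegehaehgefbf
  17 |   3 | gagahfedfgegehaehgefbf
  18 |   5 | gahfedfgegehaehgefbf
  19 |  20 | gefbf
  20 |  12 | gegehaehgefbf
  21 |  14 | gehaehgefbf
  22 |  16 | haehgefbf
  23 |   7 | hfedfgegehaehgefbf
  24 |  19 | hgefbf

[17, 4, 6, 23, 0, 10, 9, 1, 21, 2, 13, 15, 18, 24, 22, 8, 11, 3, 5, 20, 12, 14, 16, 7, 19]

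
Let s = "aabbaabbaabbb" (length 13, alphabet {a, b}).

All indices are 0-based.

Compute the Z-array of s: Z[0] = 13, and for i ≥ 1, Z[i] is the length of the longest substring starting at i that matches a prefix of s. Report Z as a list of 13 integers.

Z[0]=13
i=1: outside box; Z[1]=1 grow→box=[1,2)
i=2: outside box; Z[2]=0
i=3: outside box; Z[3]=0
i=4: outside box; Z[4]=8 grow→box=[4,12)
i=5: min(r-i=7, Z[1]=1)=1; Z[5]=1
i=6: min(r-i=6, Z[2]=0)=0; Z[6]=0
i=7: min(r-i=5, Z[3]=0)=0; Z[7]=0
i=8: min(r-i=4, Z[4]=8)=4; Z[8]=4
i=9: min(r-i=3, Z[5]=1)=1; Z[9]=1
i=10: min(r-i=2, Z[6]=0)=0; Z[10]=0
i=11: min(r-i=1, Z[7]=0)=0; Z[11]=0
i=12: outside box; Z[12]=0

[13, 1, 0, 0, 8, 1, 0, 0, 4, 1, 0, 0, 0]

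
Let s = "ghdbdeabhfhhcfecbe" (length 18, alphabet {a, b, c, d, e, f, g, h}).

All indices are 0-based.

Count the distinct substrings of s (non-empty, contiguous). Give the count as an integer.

sorted suffixes:
  #0 SA[0]=6  'abhfhhcfecbe'
  #1 SA[1]=3  'bdeabhfhhcfecbe'
  #2 SA[2]=16  'be'
  #3 SA[3]=7  'bhfhhcfecbe'
  #4 SA[4]=15  'cbe'
  #5 SA[5]=12  'cfecbe'
  #6 SA[6]=2  'dbdeabhfhhcfecbe'
  #7 SA[7]=4  'deabhfhhcfecbe'
  #8 SA[8]=17  'e'
  #9 SA[9]=5  'eabhfhhcfecbe'
  #10 SA[10]=14  'ecbe'
  #11 SA[11]=13  'fecbe'
  #12 SA[12]=9  'fhhcfecbe'
  #13 SA[13]=0  'ghdbdeabhfhhcfecbe'
  #14 SA[14]=11  'hcfecbe'
  #15 SA[15]=1  'hdbdeabhfhhcfecbe'
  #16 SA[16]=8  'hfhhcfecbe'
  #17 SA[17]=10  'hhcfecbe'

SA = [6, 3, 16, 7, 15, 12, 2, 4, 17, 5, 14, 13, 9, 0, 11, 1, 8, 10]
rank  pair      lcp
   1  s[6:],s[3:]  0  ''
   2  s[3:],s[16:]  1  'b'
   3  s[16:],s[7:]  1  'b'
   4  s[7:],s[15:]  0  ''
   5  s[15:],s[12:]  1  'c'
   6  s[12:],s[2:]  0  ''
   7  s[2:],s[4:]  1  'd'
   8  s[4:],s[17:]  0  ''
   9  s[17:],s[5:]  1  'e'
  10  s[5:],s[14:]  1  'e'
  11  s[14:],s[13:]  0  ''
  12  s[13:],s[9:]  1  'f'
  13  s[9:],s[0:]  0  ''
  14  s[0:],s[11:]  0  ''
  15  s[11:],s[1:]  1  'h'
  16  s[1:],s[8:]  1  'h'
  17  s[8:],s[10:]  1  'h'

n(n+1)/2 = 18·19/2 = 171
Σ LCP = 0 + 0 + 1 + 1 + 0 + 1 + 0 + 1 + 0 + 1 + 1 + 0 + 1 + 0 + 0 + 1 + 1 + 1 = 10
distinct = 171 − 10 = 161

161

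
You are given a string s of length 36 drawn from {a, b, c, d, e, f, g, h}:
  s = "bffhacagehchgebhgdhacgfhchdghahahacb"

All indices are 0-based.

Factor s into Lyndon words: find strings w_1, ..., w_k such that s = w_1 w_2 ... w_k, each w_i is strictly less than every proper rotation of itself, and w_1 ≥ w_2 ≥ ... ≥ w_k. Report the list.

["bffh", "acagehchgebhgdhacgfhchdghahahacb"]

emit factor 1: 'bffh' (i=0, period=4)
emit factor 2: 'acagehchgebhgdhacgfhchdghahahacb' (i=4, period=32)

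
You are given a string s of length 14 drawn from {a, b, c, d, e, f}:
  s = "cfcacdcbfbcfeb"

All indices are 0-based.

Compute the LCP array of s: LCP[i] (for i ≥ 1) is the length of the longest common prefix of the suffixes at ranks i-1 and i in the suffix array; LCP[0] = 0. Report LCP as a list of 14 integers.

[0, 0, 1, 1, 0, 1, 1, 1, 2, 0, 0, 0, 1, 1]

rank | idx | suffix
   0 |   3 | acdcbfbcfeb
   1 |  13 | b
   2 |   9 | bcfeb
   3 |   7 | bfbcfeb
   4 |   2 | cacdcbfbcfeb
   5 |   6 | cbfbcfeb
   6 |   4 | cdcbfbcfeb
   7 |   0 | cfcacdcbfbcfeb
   8 |  10 | cfeb
   9 |   5 | dcbfbcfeb
  10 |  12 | eb
  11 |   8 | fbcfeb
  12 |   1 | fcacdcbfbcfeb
  13 |  11 | feb

SA = [3, 13, 9, 7, 2, 6, 4, 0, 10, 5, 12, 8, 1, 11]
rank  pair      lcp
   1  s[3:],s[13:]  0  ''
   2  s[13:],s[9:]  1  'b'
   3  s[9:],s[7:]  1  'b'
   4  s[7:],s[2:]  0  ''
   5  s[2:],s[6:]  1  'c'
   6  s[6:],s[4:]  1  'c'
   7  s[4:],s[0:]  1  'c'
   8  s[0:],s[10:]  2  'cf'
   9  s[10:],s[5:]  0  ''
  10  s[5:],s[12:]  0  ''
  11  s[12:],s[8:]  0  ''
  12  s[8:],s[1:]  1  'f'
  13  s[1:],s[11:]  1  'f'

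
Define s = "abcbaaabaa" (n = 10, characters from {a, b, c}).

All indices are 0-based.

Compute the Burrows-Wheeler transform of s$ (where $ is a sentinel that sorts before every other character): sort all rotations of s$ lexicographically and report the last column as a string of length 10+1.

rank  rotation     last
    0  $abcbaaabaa  a
    1  a$abcbaaaba  a
    2  aa$abcbaaab  b
    3  aaabaa$abcb  b
    4  aabaa$abcba  a
    5  abaa$abcbaa  a
    6  abcbaaabaa$  $
    7  baa$abcbaaa  a
    8  baaabaa$abc  c
    9  bcbaaabaa$a  a
   10  cbaaabaa$ab  b

aabbaa$acab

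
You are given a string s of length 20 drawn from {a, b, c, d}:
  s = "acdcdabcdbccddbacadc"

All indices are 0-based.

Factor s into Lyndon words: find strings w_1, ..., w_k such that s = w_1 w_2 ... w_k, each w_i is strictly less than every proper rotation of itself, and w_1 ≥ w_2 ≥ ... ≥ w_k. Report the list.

emit factor 1: 'acdcd' (i=0, period=5)
emit factor 2: 'abcdbccddbacadc' (i=5, period=15)

["acdcd", "abcdbccddbacadc"]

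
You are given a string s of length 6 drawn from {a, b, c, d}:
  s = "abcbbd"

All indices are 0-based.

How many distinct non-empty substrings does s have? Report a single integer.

19

rank | idx | suffix
   0 |   0 | abcbbd
   1 |   3 | bbd
   2 |   1 | bcbbd
   3 |   4 | bd
   4 |   2 | cbbd
   5 |   5 | d

SA = [0, 3, 1, 4, 2, 5]
i: (SA[i-1],SA[i]) lcp shared
  1: (0,3) 0 ''
  2: (3,1) 1 'b'
  3: (1,4) 1 'b'
  4: (4,2) 0 ''
  5: (2,5) 0 ''

n(n+1)/2 = 6·7/2 = 21
Σ LCP = 0 + 0 + 1 + 1 + 0 + 0 = 2
distinct = 21 − 2 = 19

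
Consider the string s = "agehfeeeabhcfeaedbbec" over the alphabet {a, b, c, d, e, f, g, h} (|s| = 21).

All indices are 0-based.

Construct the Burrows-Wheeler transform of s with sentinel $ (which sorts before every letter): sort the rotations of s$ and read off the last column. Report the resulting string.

cee$dbaeheefbaefgchabe

rank  rotation                last
    0  $agehfeeeabhcfeaedbbec  c
    1  abhcfeaedbbec$agehfeee  e
    2  aedbbec$agehfeeeabhcfe  e
    3  agehfeeeabhcfeaedbbec$  $
    4  bbec$agehfeeeabhcfeaed  d
    5  bec$agehfeeeabhcfeaedb  b
    6  bhcfeaedbbec$agehfeeea  a
    7  c$agehfeeeabhcfeaedbbe  e
    8  cfeaedbbec$agehfeeeabh  h
    9  dbbec$agehfeeeabhcfeae  e
   10  eabhcfeaedbbec$agehfee  e
   11  eaedbbec$agehfeeeabhcf  f
   12  ec$agehfeeeabhcfeaedbb  b
   13  edbbec$agehfeeeabhcfea  a
   14  eeabhcfeaedbbec$agehfe  e
   15  eeeabhcfeaedbbec$agehf  f
   16  ehfeeeabhcfeaedbbec$ag  g
   17  feaedbbec$agehfeeeabhc  c
   18  feeeabhcfeaedbbec$ageh  h
   19  gehfeeeabhcfeaedbbec$a  a
   20  hcfeaedbbec$agehfeeeab  b
   21  hfeeeabhcfeaedbbec$age  e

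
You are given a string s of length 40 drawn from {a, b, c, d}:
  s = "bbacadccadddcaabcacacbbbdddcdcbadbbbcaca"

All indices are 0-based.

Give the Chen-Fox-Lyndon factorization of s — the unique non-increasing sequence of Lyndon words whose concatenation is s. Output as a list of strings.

["b", "b", "acadccadddc", "aabcacacbbbdddcdcbadbbbcac", "a"]

emit factor 1: 'b' (i=0, period=1)
emit factor 2: 'b' (i=1, period=1)
emit factor 3: 'acadccadddc' (i=2, period=11)
emit factor 4: 'aabcacacbbbdddcdcbadbbbcac' (i=13, period=26)
emit factor 5: 'a' (i=39, period=1)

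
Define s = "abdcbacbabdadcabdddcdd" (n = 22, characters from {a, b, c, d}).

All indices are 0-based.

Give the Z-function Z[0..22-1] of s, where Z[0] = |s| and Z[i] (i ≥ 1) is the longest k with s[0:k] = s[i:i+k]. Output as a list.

Z[0]=22
i=1: outside box; Z[1]=0
i=2: outside box; Z[2]=0
i=3: outside box; Z[3]=0
i=4: outside box; Z[4]=0
i=5: outside box; Z[5]=1 scan→box=[5,6)
i=6: outside box; Z[6]=0
i=7: outside box; Z[7]=0
i=8: outside box; Z[8]=3 scan→box=[8,11)
i=9: min(r-i=2, Z[1]=0)=0; Z[9]=0
i=10: min(r-i=1, Z[2]=0)=0; Z[10]=0
i=11: outside box; Z[11]=1 scan→box=[11,12)
i=12: outside box; Z[12]=0
i=13: outside box; Z[13]=0
i=14: outside box; Z[14]=3 scan→box=[14,17)
i=15: min(r-i=2, Z[1]=0)=0; Z[15]=0
i=16: min(r-i=1, Z[2]=0)=0; Z[16]=0
i=17: outside box; Z[17]=0
i=18: outside box; Z[18]=0
i=19: outside box; Z[19]=0
i=20: outside box; Z[20]=0
i=21: outside box; Z[21]=0

[22, 0, 0, 0, 0, 1, 0, 0, 3, 0, 0, 1, 0, 0, 3, 0, 0, 0, 0, 0, 0, 0]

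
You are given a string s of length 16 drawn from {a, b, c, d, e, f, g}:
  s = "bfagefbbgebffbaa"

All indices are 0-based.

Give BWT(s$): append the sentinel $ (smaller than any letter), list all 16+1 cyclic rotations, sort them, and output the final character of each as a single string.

aabfff$ebggbfebba

rank  rotation           last
    0  $bfagefbbgebffbaa  a
    1  a$bfagefbbgebffba  a
    2  aa$bfagefbbgebffb  b
    3  agefbbgebffbaa$bf  f
    4  baa$bfagefbbgebff  f
    5  bbgebffbaa$bfagef  f
    6  bfagefbbgebffbaa$  $
    7  bffbaa$bfagefbbge  e
    8  bgebffbaa$bfagefb  b
    9  ebffbaa$bfagefbbg  g
   10  efbbgebffbaa$bfag  g
   11  fagefbbgebffbaa$b  b
   12  fbaa$bfagefbbgebf  f
   13  fbbgebffbaa$bfage  e
   14  ffbaa$bfagefbbgeb  b
   15  gebffbaa$bfagefbb  b
   16  gefbbgebffbaa$bfa  a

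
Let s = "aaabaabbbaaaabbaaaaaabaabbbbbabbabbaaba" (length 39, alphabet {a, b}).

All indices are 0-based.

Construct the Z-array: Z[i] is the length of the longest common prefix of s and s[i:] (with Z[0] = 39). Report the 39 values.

Z[0]=39
i=1: fresh scan; Z[1]=2 grow→box=[1,3)
i=2: min(r-i=1, Z[1]=2)=1; Z[2]=1
i=3: fresh scan; Z[3]=0
i=4: fresh scan; Z[4]=2 grow→box=[4,6)
i=5: min(r-i=1, Z[1]=2)=1; Z[5]=1
i=6: fresh scan; Z[6]=0
i=7: fresh scan; Z[7]=0
i=8: fresh scan; Z[8]=0
i=9: fresh scan; Z[9]=3 grow→box=[9,12)
i=10: min(r-i=2, Z[1]=2)=2; Z[10]=4 grow→box=[10,14)
i=11: min(r-i=3, Z[1]=2)=2; Z[11]=2
i=12: min(r-i=2, Z[2]=1)=1; Z[12]=1
i=13: min(r-i=1, Z[3]=0)=0; Z[13]=0
i=14: fresh scan; Z[14]=0
i=15: fresh scan; Z[15]=3 grow→box=[15,18)
i=16: min(r-i=2, Z[1]=2)=2; Z[16]=3 grow→box=[16,19)
i=17: min(r-i=2, Z[1]=2)=2; Z[17]=3 grow→box=[17,20)
i=18: min(r-i=2, Z[1]=2)=2; Z[18]=9 grow→box=[18,27)
i=19: min(r-i=8, Z[1]=2)=2; Z[19]=2
i=20: min(r-i=7, Z[2]=1)=1; Z[20]=1
i=21: min(r-i=6, Z[3]=0)=0; Z[21]=0
i=22: min(r-i=5, Z[4]=2)=2; Z[22]=2
i=23: min(r-i=4, Z[5]=1)=1; Z[23]=1
i=24: min(r-i=3, Z[6]=0)=0; Z[24]=0
i=25: min(r-i=2, Z[7]=0)=0; Z[25]=0
i=26: min(r-i=1, Z[8]=0)=0; Z[26]=0
i=27: fresh scan; Z[27]=0
i=28: fresh scan; Z[28]=0
i=29: fresh scan; Z[29]=1 grow→box=[29,30)
i=30: fresh scan; Z[30]=0
i=31: fresh scan; Z[31]=0
i=32: fresh scan; Z[32]=1 grow→box=[32,33)
i=33: fresh scan; Z[33]=0
i=34: fresh scan; Z[34]=0
i=35: fresh scan; Z[35]=2 grow→box=[35,37)
i=36: min(r-i=1, Z[1]=2)=1; Z[36]=1
i=37: fresh scan; Z[37]=0
i=38: fresh scan; Z[38]=1 grow→box=[38,39)

[39, 2, 1, 0, 2, 1, 0, 0, 0, 3, 4, 2, 1, 0, 0, 3, 3, 3, 9, 2, 1, 0, 2, 1, 0, 0, 0, 0, 0, 1, 0, 0, 1, 0, 0, 2, 1, 0, 1]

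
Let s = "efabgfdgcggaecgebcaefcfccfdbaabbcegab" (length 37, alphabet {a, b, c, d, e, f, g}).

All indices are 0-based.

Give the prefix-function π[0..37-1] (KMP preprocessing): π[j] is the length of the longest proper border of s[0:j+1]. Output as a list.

π[0] = 0
j=1 s[j]='f': π[1]=0 (border '')
j=2 s[j]='a': π[2]=0 (border '')
j=3 s[j]='b': π[3]=0 (border '')
j=4 s[j]='g': π[4]=0 (border '')
j=5 s[j]='f': π[5]=0 (border '')
j=6 s[j]='d': π[6]=0 (border '')
j=7 s[j]='g': π[7]=0 (border '')
j=8 s[j]='c': π[8]=0 (border '')
j=9 s[j]='g': π[9]=0 (border '')
j=10 s[j]='g': π[10]=0 (border '')
j=11 s[j]='a': π[11]=0 (border '')
j=12 s[j]='e': π[12]=1 (border 'e')
j=13 s[j]='c': k: 1→0; π[13]=0 (border '')
j=14 s[j]='g': π[14]=0 (border '')
j=15 s[j]='e': π[15]=1 (border 'e')
j=16 s[j]='b': k: 1→0; π[16]=0 (border '')
j=17 s[j]='c': π[17]=0 (border '')
j=18 s[j]='a': π[18]=0 (border '')
j=19 s[j]='e': π[19]=1 (border 'e')
j=20 s[j]='f': π[20]=2 (border 'ef')
j=21 s[j]='c': k: 2→0; π[21]=0 (border '')
j=22 s[j]='f': π[22]=0 (border '')
j=23 s[j]='c': π[23]=0 (border '')
j=24 s[j]='c': π[24]=0 (border '')
j=25 s[j]='f': π[25]=0 (border '')
j=26 s[j]='d': π[26]=0 (border '')
j=27 s[j]='b': π[27]=0 (border '')
j=28 s[j]='a': π[28]=0 (border '')
j=29 s[j]='a': π[29]=0 (border '')
j=30 s[j]='b': π[30]=0 (border '')
j=31 s[j]='b': π[31]=0 (border '')
j=32 s[j]='c': π[32]=0 (border '')
j=33 s[j]='e': π[33]=1 (border 'e')
j=34 s[j]='g': k: 1→0; π[34]=0 (border '')
j=35 s[j]='a': π[35]=0 (border '')
j=36 s[j]='b': π[36]=0 (border '')

[0, 0, 0, 0, 0, 0, 0, 0, 0, 0, 0, 0, 1, 0, 0, 1, 0, 0, 0, 1, 2, 0, 0, 0, 0, 0, 0, 0, 0, 0, 0, 0, 0, 1, 0, 0, 0]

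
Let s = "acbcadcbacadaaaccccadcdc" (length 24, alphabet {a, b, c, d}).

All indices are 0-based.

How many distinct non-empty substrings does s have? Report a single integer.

263

rank | idx | suffix
   0 |  12 | aaaccccadcdc
   1 |  13 | aaccccadcdc
   2 |   8 | acadaaaccccadcdc
   3 |   0 | acbcadcbacadaaaccccadcdc
   4 |  14 | accccadcdc
   5 |  10 | adaaaccccadcdc
   6 |   4 | adcbacadaaaccccadcdc
   7 |  19 | adcdc
   8 |   7 | bacadaaaccccadcdc
   9 |   2 | bcadcbacadaaaccccadcdc
  10 |  23 | c
  11 |   9 | cadaaaccccadcdc
  12 |   3 | cadcbacadaaaccccadcdc
  13 |  18 | cadcdc
  14 |   6 | cbacadaaaccccadcdc
  15 |   1 | cbcadcbacadaaaccccadcdc
  16 |  17 | ccadcdc
  17 |  16 | cccadcdc
  18 |  15 | ccccadcdc
  19 |  21 | cdc
  20 |  11 | daaaccccadcdc
  21 |  22 | dc
  22 |   5 | dcbacadaaaccccadcdc
  23 |  20 | dcdc

SA = [12, 13, 8, 0, 14, 10, 4, 19, 7, 2, 23, 9, 3, 18, 6, 1, 17, 16, 15, 21, 11, 22, 5, 20]
[i] adj suffixes → lcp
  [1] 12/13 → 2 ('aa')
  [2] 13/8 → 1 ('a')
  [3] 8/0 → 2 ('ac')
  [4] 0/14 → 2 ('ac')
  [5] 14/10 → 1 ('a')
  [6] 10/4 → 2 ('ad')
  [7] 4/19 → 3 ('adc')
  [8] 19/7 → 0 ('')
  [9] 7/2 → 1 ('b')
  [10] 2/23 → 0 ('')
  [11] 23/9 → 1 ('c')
  [12] 9/3 → 3 ('cad')
  [13] 3/18 → 4 ('cadc')
  [14] 18/6 → 1 ('c')
  [15] 6/1 → 2 ('cb')
  [16] 1/17 → 1 ('c')
  [17] 17/16 → 2 ('cc')
  [18] 16/15 → 3 ('ccc')
  [19] 15/21 → 1 ('c')
  [20] 21/11 → 0 ('')
  [21] 11/22 → 1 ('d')
  [22] 22/5 → 2 ('dc')
  [23] 5/20 → 2 ('dc')

n(n+1)/2 = 24·25/2 = 300
Σ LCP = 0 + 2 + 1 + 2 + 2 + 1 + 2 + 3 + 0 + 1 + 0 + 1 + 3 + 4 + 1 + 2 + 1 + 2 + 3 + 1 + 0 + 1 + 2 + 2 = 37
distinct = 300 − 37 = 263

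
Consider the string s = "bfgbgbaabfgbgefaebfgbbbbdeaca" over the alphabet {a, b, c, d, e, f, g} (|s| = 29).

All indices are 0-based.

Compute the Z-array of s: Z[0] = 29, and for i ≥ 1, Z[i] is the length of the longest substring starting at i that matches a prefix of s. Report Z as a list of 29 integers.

[29, 0, 0, 1, 0, 1, 0, 0, 5, 0, 0, 1, 0, 0, 0, 0, 0, 4, 0, 0, 1, 1, 1, 1, 0, 0, 0, 0, 0]

Z[0]=29
i=1: i≥r, start 0; Z[1]=0
i=2: i≥r, start 0; Z[2]=0
i=3: i≥r, start 0; Z[3]=1 grow→box=[3,4)
i=4: i≥r, start 0; Z[4]=0
i=5: i≥r, start 0; Z[5]=1 grow→box=[5,6)
i=6: i≥r, start 0; Z[6]=0
i=7: i≥r, start 0; Z[7]=0
i=8: i≥r, start 0; Z[8]=5 grow→box=[8,13)
i=9: min(r-i=4, Z[1]=0)=0; Z[9]=0
i=10: min(r-i=3, Z[2]=0)=0; Z[10]=0
i=11: min(r-i=2, Z[3]=1)=1; Z[11]=1
i=12: min(r-i=1, Z[4]=0)=0; Z[12]=0
i=13: i≥r, start 0; Z[13]=0
i=14: i≥r, start 0; Z[14]=0
i=15: i≥r, start 0; Z[15]=0
i=16: i≥r, start 0; Z[16]=0
i=17: i≥r, start 0; Z[17]=4 grow→box=[17,21)
i=18: min(r-i=3, Z[1]=0)=0; Z[18]=0
i=19: min(r-i=2, Z[2]=0)=0; Z[19]=0
i=20: min(r-i=1, Z[3]=1)=1; Z[20]=1
i=21: i≥r, start 0; Z[21]=1 grow→box=[21,22)
i=22: i≥r, start 0; Z[22]=1 grow→box=[22,23)
i=23: i≥r, start 0; Z[23]=1 grow→box=[23,24)
i=24: i≥r, start 0; Z[24]=0
i=25: i≥r, start 0; Z[25]=0
i=26: i≥r, start 0; Z[26]=0
i=27: i≥r, start 0; Z[27]=0
i=28: i≥r, start 0; Z[28]=0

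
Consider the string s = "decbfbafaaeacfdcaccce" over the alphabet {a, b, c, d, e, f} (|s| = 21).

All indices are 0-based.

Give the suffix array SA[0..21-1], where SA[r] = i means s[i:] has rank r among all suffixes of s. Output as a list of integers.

rank | idx | suffix
   0 |   8 | aaeacfdcaccce
   1 |  16 | accce
   2 |  11 | acfdcaccce
   3 |   9 | aeacfdcaccce
   4 |   6 | afaaeacfdcaccce
   5 |   5 | bafaaeacfdcaccce
   6 |   3 | bfbafaaeacfdcaccce
   7 |  15 | caccce
   8 |   2 | cbfbafaaeacfdcaccce
   9 |  17 | ccce
  10 |  18 | cce
  11 |  19 | ce
  12 |  12 | cfdcaccce
  13 |  14 | dcaccce
  14 |   0 | decbfbafaaeacfdcaccce
  15 |  20 | e
  16 |  10 | eacfdcaccce
  17 |   1 | ecbfbafaaeacfdcaccce
  18 |   7 | faaeacfdcaccce
  19 |   4 | fbafaaeacfdcaccce
  20 |  13 | fdcaccce

[8, 16, 11, 9, 6, 5, 3, 15, 2, 17, 18, 19, 12, 14, 0, 20, 10, 1, 7, 4, 13]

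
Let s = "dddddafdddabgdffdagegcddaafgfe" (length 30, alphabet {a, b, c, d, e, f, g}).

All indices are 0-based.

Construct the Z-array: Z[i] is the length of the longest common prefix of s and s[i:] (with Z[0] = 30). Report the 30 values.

[30, 4, 3, 2, 1, 0, 0, 3, 2, 1, 0, 0, 0, 1, 0, 0, 1, 0, 0, 0, 0, 0, 2, 1, 0, 0, 0, 0, 0, 0]

Z[0]=30
i=1: i≥r, start 0; Z[1]=4 extend→box=[1,5)
i=2: min(r-i=3, Z[1]=4)=3; Z[2]=3
i=3: min(r-i=2, Z[2]=3)=2; Z[3]=2
i=4: min(r-i=1, Z[3]=2)=1; Z[4]=1
i=5: i≥r, start 0; Z[5]=0
i=6: i≥r, start 0; Z[6]=0
i=7: i≥r, start 0; Z[7]=3 extend→box=[7,10)
i=8: min(r-i=2, Z[1]=4)=2; Z[8]=2
i=9: min(r-i=1, Z[2]=3)=1; Z[9]=1
i=10: i≥r, start 0; Z[10]=0
i=11: i≥r, start 0; Z[11]=0
i=12: i≥r, start 0; Z[12]=0
i=13: i≥r, start 0; Z[13]=1 extend→box=[13,14)
i=14: i≥r, start 0; Z[14]=0
i=15: i≥r, start 0; Z[15]=0
i=16: i≥r, start 0; Z[16]=1 extend→box=[16,17)
i=17: i≥r, start 0; Z[17]=0
i=18: i≥r, start 0; Z[18]=0
i=19: i≥r, start 0; Z[19]=0
i=20: i≥r, start 0; Z[20]=0
i=21: i≥r, start 0; Z[21]=0
i=22: i≥r, start 0; Z[22]=2 extend→box=[22,24)
i=23: min(r-i=1, Z[1]=4)=1; Z[23]=1
i=24: i≥r, start 0; Z[24]=0
i=25: i≥r, start 0; Z[25]=0
i=26: i≥r, start 0; Z[26]=0
i=27: i≥r, start 0; Z[27]=0
i=28: i≥r, start 0; Z[28]=0
i=29: i≥r, start 0; Z[29]=0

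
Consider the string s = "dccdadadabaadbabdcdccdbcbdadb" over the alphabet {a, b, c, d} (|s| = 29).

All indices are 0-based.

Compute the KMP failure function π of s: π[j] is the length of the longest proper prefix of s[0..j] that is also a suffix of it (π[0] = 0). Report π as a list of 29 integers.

π[0] = 0
j=1 s[j]='c': π[1]=0 (border '')
j=2 s[j]='c': π[2]=0 (border '')
j=3 s[j]='d': π[3]=1 (border 'd')
j=4 s[j]='a': k: 1→0; π[4]=0 (border '')
j=5 s[j]='d': π[5]=1 (border 'd')
j=6 s[j]='a': k: 1→0; π[6]=0 (border '')
j=7 s[j]='d': π[7]=1 (border 'd')
j=8 s[j]='a': k: 1→0; π[8]=0 (border '')
j=9 s[j]='b': π[9]=0 (border '')
j=10 s[j]='a': π[10]=0 (border '')
j=11 s[j]='a': π[11]=0 (border '')
j=12 s[j]='d': π[12]=1 (border 'd')
j=13 s[j]='b': k: 1→0; π[13]=0 (border '')
j=14 s[j]='a': π[14]=0 (border '')
j=15 s[j]='b': π[15]=0 (border '')
j=16 s[j]='d': π[16]=1 (border 'd')
j=17 s[j]='c': π[17]=2 (border 'dc')
j=18 s[j]='d': k: 2→0; π[18]=1 (border 'd')
j=19 s[j]='c': π[19]=2 (border 'dc')
j=20 s[j]='c': π[20]=3 (border 'dcc')
j=21 s[j]='d': π[21]=4 (border 'dccd')
j=22 s[j]='b': k: 4→1→0; π[22]=0 (border '')
j=23 s[j]='c': π[23]=0 (border '')
j=24 s[j]='b': π[24]=0 (border '')
j=25 s[j]='d': π[25]=1 (border 'd')
j=26 s[j]='a': k: 1→0; π[26]=0 (border '')
j=27 s[j]='d': π[27]=1 (border 'd')
j=28 s[j]='b': k: 1→0; π[28]=0 (border '')

[0, 0, 0, 1, 0, 1, 0, 1, 0, 0, 0, 0, 1, 0, 0, 0, 1, 2, 1, 2, 3, 4, 0, 0, 0, 1, 0, 1, 0]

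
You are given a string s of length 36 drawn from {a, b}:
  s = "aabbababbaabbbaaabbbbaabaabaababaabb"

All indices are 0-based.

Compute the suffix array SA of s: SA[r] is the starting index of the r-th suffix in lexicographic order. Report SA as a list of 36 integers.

rank→(start, suffix):
  0 → (14, 'aaabbbbaabaabaababaabb')
  1 → (21, 'aabaabaababaabb')
  2 → (24, 'aabaababaabb')
  3 → (27, 'aababaabb')
  4 → (32, 'aabb')
  5 → (0, 'aabbababbaabbbaaabbbbaabaabaababaabb')
  6 → (9, 'aabbbaaabbbbaabaabaababaabb')
  7 → (15, 'aabbbbaabaabaababaabb')
  8 → (22, 'abaabaababaabb')
  9 → (25, 'abaababaabb')
  10 → (30, 'abaabb')
  11 → (28, 'ababaabb')
  12 → (4, 'ababbaabbbaaabbbbaabaabaababaabb')
  13 → (33, 'abb')
  14 → (6, 'abbaabbbaaabbbbaabaabaababaabb')
  15 → (1, 'abbababbaabbbaaabbbbaabaabaababaabb')
  16 → (10, 'abbbaaabbbbaabaabaababaabb')
  17 → (16, 'abbbbaabaabaababaabb')
  18 → (35, 'b')
  19 → (13, 'baaabbbbaabaabaababaabb')
  20 → (20, 'baabaabaababaabb')
  21 → (23, 'baabaababaabb')
  22 → (26, 'baababaabb')
  23 → (31, 'baabb')
  24 → (8, 'baabbbaaabbbbaabaabaababaabb')
  25 → (29, 'babaabb')
  26 → (3, 'bababbaabbbaaabbbbaabaabaababaabb')
  27 → (5, 'babbaabbbaaabbbbaabaabaababaabb')
  28 → (34, 'bb')
  29 → (12, 'bbaaabbbbaabaabaababaabb')
  30 → (19, 'bbaabaabaababaabb')
  31 → (7, 'bbaabbbaaabbbbaabaabaababaabb')
  32 → (2, 'bbababbaabbbaaabbbbaabaabaababaabb')
  33 → (11, 'bbbaaabbbbaabaabaababaabb')
  34 → (18, 'bbbaabaabaababaabb')
  35 → (17, 'bbbbaabaabaababaabb')

[14, 21, 24, 27, 32, 0, 9, 15, 22, 25, 30, 28, 4, 33, 6, 1, 10, 16, 35, 13, 20, 23, 26, 31, 8, 29, 3, 5, 34, 12, 19, 7, 2, 11, 18, 17]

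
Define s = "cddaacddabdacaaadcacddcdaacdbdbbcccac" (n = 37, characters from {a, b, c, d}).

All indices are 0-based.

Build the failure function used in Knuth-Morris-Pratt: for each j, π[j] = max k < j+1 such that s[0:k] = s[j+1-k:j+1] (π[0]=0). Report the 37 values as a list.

π[0] = 0
j=1 s[j]='d': π[1]=0 (border '')
j=2 s[j]='d': π[2]=0 (border '')
j=3 s[j]='a': π[3]=0 (border '')
j=4 s[j]='a': π[4]=0 (border '')
j=5 s[j]='c': π[5]=1 (border 'c')
j=6 s[j]='d': π[6]=2 (border 'cd')
j=7 s[j]='d': π[7]=3 (border 'cdd')
j=8 s[j]='a': π[8]=4 (border 'cdda')
j=9 s[j]='b': k: 4→0; π[9]=0 (border '')
j=10 s[j]='d': π[10]=0 (border '')
j=11 s[j]='a': π[11]=0 (border '')
j=12 s[j]='c': π[12]=1 (border 'c')
j=13 s[j]='a': k: 1→0; π[13]=0 (border '')
j=14 s[j]='a': π[14]=0 (border '')
j=15 s[j]='a': π[15]=0 (border '')
j=16 s[j]='d': π[16]=0 (border '')
j=17 s[j]='c': π[17]=1 (border 'c')
j=18 s[j]='a': k: 1→0; π[18]=0 (border '')
j=19 s[j]='c': π[19]=1 (border 'c')
j=20 s[j]='d': π[20]=2 (border 'cd')
j=21 s[j]='d': π[21]=3 (border 'cdd')
j=22 s[j]='c': k: 3→0; π[22]=1 (border 'c')
j=23 s[j]='d': π[23]=2 (border 'cd')
j=24 s[j]='a': k: 2→0; π[24]=0 (border '')
j=25 s[j]='a': π[25]=0 (border '')
j=26 s[j]='c': π[26]=1 (border 'c')
j=27 s[j]='d': π[27]=2 (border 'cd')
j=28 s[j]='b': k: 2→0; π[28]=0 (border '')
j=29 s[j]='d': π[29]=0 (border '')
j=30 s[j]='b': π[30]=0 (border '')
j=31 s[j]='b': π[31]=0 (border '')
j=32 s[j]='c': π[32]=1 (border 'c')
j=33 s[j]='c': k: 1→0; π[33]=1 (border 'c')
j=34 s[j]='c': k: 1→0; π[34]=1 (border 'c')
j=35 s[j]='a': k: 1→0; π[35]=0 (border '')
j=36 s[j]='c': π[36]=1 (border 'c')

[0, 0, 0, 0, 0, 1, 2, 3, 4, 0, 0, 0, 1, 0, 0, 0, 0, 1, 0, 1, 2, 3, 1, 2, 0, 0, 1, 2, 0, 0, 0, 0, 1, 1, 1, 0, 1]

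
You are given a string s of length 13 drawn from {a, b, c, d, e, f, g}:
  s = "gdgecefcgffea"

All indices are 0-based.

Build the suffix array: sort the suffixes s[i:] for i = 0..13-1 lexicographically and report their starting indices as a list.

rank→(start, suffix):
  0 → (12, 'a')
  1 → (4, 'cefcgffea')
  2 → (7, 'cgffea')
  3 → (1, 'dgecefcgffea')
  4 → (11, 'ea')
  5 → (3, 'ecefcgffea')
  6 → (5, 'efcgffea')
  7 → (6, 'fcgffea')
  8 → (10, 'fea')
  9 → (9, 'ffea')
  10 → (0, 'gdgecefcgffea')
  11 → (2, 'gecefcgffea')
  12 → (8, 'gffea')

[12, 4, 7, 1, 11, 3, 5, 6, 10, 9, 0, 2, 8]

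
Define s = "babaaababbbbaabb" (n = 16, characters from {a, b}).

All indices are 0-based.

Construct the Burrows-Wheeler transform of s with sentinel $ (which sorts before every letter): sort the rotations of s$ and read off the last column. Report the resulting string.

rank  rotation           last
    0  $babaaababbbbaabb  b
    1  aaababbbbaabb$bab  b
    2  aababbbbaabb$baba  a
    3  aabb$babaaababbbb  b
    4  abaaababbbbaabb$b  b
    5  ababbbbaabb$babaa  a
    6  abb$babaaababbbba  a
    7  abbbbaabb$babaaab  b
    8  b$babaaababbbbaab  b
    9  baaababbbbaabb$ba  a
   10  baabb$babaaababbb  b
   11  babaaababbbbaabb$  $
   12  babbbbaabb$babaaa  a
   13  bb$babaaababbbbaa  a
   14  bbaabb$babaaababb  b
   15  bbbaabb$babaaabab  b
   16  bbbbaabb$babaaaba  a

bbabbaabbab$aabba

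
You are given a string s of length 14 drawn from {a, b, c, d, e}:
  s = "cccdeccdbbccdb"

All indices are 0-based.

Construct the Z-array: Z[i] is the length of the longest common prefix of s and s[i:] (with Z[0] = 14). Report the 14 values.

[14, 2, 1, 0, 0, 2, 1, 0, 0, 0, 2, 1, 0, 0]

Z[0]=14
i=1: outside box; Z[1]=2 grow→box=[1,3)
i=2: min(r-i=1, Z[1]=2)=1; Z[2]=1
i=3: outside box; Z[3]=0
i=4: outside box; Z[4]=0
i=5: outside box; Z[5]=2 grow→box=[5,7)
i=6: min(r-i=1, Z[1]=2)=1; Z[6]=1
i=7: outside box; Z[7]=0
i=8: outside box; Z[8]=0
i=9: outside box; Z[9]=0
i=10: outside box; Z[10]=2 grow→box=[10,12)
i=11: min(r-i=1, Z[1]=2)=1; Z[11]=1
i=12: outside box; Z[12]=0
i=13: outside box; Z[13]=0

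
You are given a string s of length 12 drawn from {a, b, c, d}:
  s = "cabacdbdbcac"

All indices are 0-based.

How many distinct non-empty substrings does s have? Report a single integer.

67

rank→(start, suffix):
  0 → (1, 'abacdbdbcac')
  1 → (10, 'ac')
  2 → (3, 'acdbdbcac')
  3 → (2, 'bacdbdbcac')
  4 → (8, 'bcac')
  5 → (6, 'bdbcac')
  6 → (11, 'c')
  7 → (0, 'cabacdbdbcac')
  8 → (9, 'cac')
  9 → (4, 'cdbdbcac')
  10 → (7, 'dbcac')
  11 → (5, 'dbdbcac')

SA = [1, 10, 3, 2, 8, 6, 11, 0, 9, 4, 7, 5]
rank  pair      lcp
   1  s[1:],s[10:]  1  'a'
   2  s[10:],s[3:]  2  'ac'
   3  s[3:],s[2:]  0  ''
   4  s[2:],s[8:]  1  'b'
   5  s[8:],s[6:]  1  'b'
   6  s[6:],s[11:]  0  ''
   7  s[11:],s[0:]  1  'c'
   8  s[0:],s[9:]  2  'ca'
   9  s[9:],s[4:]  1  'c'
  10  s[4:],s[7:]  0  ''
  11  s[7:],s[5:]  2  'db'

n(n+1)/2 = 12·13/2 = 78
Σ LCP = 0 + 1 + 2 + 0 + 1 + 1 + 0 + 1 + 2 + 1 + 0 + 2 = 11
distinct = 78 − 11 = 67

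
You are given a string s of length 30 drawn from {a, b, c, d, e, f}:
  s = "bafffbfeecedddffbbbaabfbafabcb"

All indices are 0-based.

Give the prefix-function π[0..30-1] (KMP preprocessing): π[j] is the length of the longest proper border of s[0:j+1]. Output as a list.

π[0] = 0
j=1 s[j]='a': π[1]=0 (border '')
j=2 s[j]='f': π[2]=0 (border '')
j=3 s[j]='f': π[3]=0 (border '')
j=4 s[j]='f': π[4]=0 (border '')
j=5 s[j]='b': π[5]=1 (border 'b')
j=6 s[j]='f': k: 1→0; π[6]=0 (border '')
j=7 s[j]='e': π[7]=0 (border '')
j=8 s[j]='e': π[8]=0 (border '')
j=9 s[j]='c': π[9]=0 (border '')
j=10 s[j]='e': π[10]=0 (border '')
j=11 s[j]='d': π[11]=0 (border '')
j=12 s[j]='d': π[12]=0 (border '')
j=13 s[j]='d': π[13]=0 (border '')
j=14 s[j]='f': π[14]=0 (border '')
j=15 s[j]='f': π[15]=0 (border '')
j=16 s[j]='b': π[16]=1 (border 'b')
j=17 s[j]='b': k: 1→0; π[17]=1 (border 'b')
j=18 s[j]='b': k: 1→0; π[18]=1 (border 'b')
j=19 s[j]='a': π[19]=2 (border 'ba')
j=20 s[j]='a': k: 2→0; π[20]=0 (border '')
j=21 s[j]='b': π[21]=1 (border 'b')
j=22 s[j]='f': k: 1→0; π[22]=0 (border '')
j=23 s[j]='b': π[23]=1 (border 'b')
j=24 s[j]='a': π[24]=2 (border 'ba')
j=25 s[j]='f': π[25]=3 (border 'baf')
j=26 s[j]='a': k: 3→0; π[26]=0 (border '')
j=27 s[j]='b': π[27]=1 (border 'b')
j=28 s[j]='c': k: 1→0; π[28]=0 (border '')
j=29 s[j]='b': π[29]=1 (border 'b')

[0, 0, 0, 0, 0, 1, 0, 0, 0, 0, 0, 0, 0, 0, 0, 0, 1, 1, 1, 2, 0, 1, 0, 1, 2, 3, 0, 1, 0, 1]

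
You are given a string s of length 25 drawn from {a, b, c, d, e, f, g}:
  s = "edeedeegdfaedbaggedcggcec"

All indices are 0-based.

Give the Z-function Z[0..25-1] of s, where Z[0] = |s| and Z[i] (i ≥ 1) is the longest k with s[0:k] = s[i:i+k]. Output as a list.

[25, 0, 1, 4, 0, 1, 1, 0, 0, 0, 0, 2, 0, 0, 0, 0, 0, 2, 0, 0, 0, 0, 0, 1, 0]

Z[0]=25
i=1: fresh scan; Z[1]=0
i=2: fresh scan; Z[2]=1 grow→box=[2,3)
i=3: fresh scan; Z[3]=4 grow→box=[3,7)
i=4: min(r-i=3, Z[1]=0)=0; Z[4]=0
i=5: min(r-i=2, Z[2]=1)=1; Z[5]=1
i=6: min(r-i=1, Z[3]=4)=1; Z[6]=1
i=7: fresh scan; Z[7]=0
i=8: fresh scan; Z[8]=0
i=9: fresh scan; Z[9]=0
i=10: fresh scan; Z[10]=0
i=11: fresh scan; Z[11]=2 grow→box=[11,13)
i=12: min(r-i=1, Z[1]=0)=0; Z[12]=0
i=13: fresh scan; Z[13]=0
i=14: fresh scan; Z[14]=0
i=15: fresh scan; Z[15]=0
i=16: fresh scan; Z[16]=0
i=17: fresh scan; Z[17]=2 grow→box=[17,19)
i=18: min(r-i=1, Z[1]=0)=0; Z[18]=0
i=19: fresh scan; Z[19]=0
i=20: fresh scan; Z[20]=0
i=21: fresh scan; Z[21]=0
i=22: fresh scan; Z[22]=0
i=23: fresh scan; Z[23]=1 grow→box=[23,24)
i=24: fresh scan; Z[24]=0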